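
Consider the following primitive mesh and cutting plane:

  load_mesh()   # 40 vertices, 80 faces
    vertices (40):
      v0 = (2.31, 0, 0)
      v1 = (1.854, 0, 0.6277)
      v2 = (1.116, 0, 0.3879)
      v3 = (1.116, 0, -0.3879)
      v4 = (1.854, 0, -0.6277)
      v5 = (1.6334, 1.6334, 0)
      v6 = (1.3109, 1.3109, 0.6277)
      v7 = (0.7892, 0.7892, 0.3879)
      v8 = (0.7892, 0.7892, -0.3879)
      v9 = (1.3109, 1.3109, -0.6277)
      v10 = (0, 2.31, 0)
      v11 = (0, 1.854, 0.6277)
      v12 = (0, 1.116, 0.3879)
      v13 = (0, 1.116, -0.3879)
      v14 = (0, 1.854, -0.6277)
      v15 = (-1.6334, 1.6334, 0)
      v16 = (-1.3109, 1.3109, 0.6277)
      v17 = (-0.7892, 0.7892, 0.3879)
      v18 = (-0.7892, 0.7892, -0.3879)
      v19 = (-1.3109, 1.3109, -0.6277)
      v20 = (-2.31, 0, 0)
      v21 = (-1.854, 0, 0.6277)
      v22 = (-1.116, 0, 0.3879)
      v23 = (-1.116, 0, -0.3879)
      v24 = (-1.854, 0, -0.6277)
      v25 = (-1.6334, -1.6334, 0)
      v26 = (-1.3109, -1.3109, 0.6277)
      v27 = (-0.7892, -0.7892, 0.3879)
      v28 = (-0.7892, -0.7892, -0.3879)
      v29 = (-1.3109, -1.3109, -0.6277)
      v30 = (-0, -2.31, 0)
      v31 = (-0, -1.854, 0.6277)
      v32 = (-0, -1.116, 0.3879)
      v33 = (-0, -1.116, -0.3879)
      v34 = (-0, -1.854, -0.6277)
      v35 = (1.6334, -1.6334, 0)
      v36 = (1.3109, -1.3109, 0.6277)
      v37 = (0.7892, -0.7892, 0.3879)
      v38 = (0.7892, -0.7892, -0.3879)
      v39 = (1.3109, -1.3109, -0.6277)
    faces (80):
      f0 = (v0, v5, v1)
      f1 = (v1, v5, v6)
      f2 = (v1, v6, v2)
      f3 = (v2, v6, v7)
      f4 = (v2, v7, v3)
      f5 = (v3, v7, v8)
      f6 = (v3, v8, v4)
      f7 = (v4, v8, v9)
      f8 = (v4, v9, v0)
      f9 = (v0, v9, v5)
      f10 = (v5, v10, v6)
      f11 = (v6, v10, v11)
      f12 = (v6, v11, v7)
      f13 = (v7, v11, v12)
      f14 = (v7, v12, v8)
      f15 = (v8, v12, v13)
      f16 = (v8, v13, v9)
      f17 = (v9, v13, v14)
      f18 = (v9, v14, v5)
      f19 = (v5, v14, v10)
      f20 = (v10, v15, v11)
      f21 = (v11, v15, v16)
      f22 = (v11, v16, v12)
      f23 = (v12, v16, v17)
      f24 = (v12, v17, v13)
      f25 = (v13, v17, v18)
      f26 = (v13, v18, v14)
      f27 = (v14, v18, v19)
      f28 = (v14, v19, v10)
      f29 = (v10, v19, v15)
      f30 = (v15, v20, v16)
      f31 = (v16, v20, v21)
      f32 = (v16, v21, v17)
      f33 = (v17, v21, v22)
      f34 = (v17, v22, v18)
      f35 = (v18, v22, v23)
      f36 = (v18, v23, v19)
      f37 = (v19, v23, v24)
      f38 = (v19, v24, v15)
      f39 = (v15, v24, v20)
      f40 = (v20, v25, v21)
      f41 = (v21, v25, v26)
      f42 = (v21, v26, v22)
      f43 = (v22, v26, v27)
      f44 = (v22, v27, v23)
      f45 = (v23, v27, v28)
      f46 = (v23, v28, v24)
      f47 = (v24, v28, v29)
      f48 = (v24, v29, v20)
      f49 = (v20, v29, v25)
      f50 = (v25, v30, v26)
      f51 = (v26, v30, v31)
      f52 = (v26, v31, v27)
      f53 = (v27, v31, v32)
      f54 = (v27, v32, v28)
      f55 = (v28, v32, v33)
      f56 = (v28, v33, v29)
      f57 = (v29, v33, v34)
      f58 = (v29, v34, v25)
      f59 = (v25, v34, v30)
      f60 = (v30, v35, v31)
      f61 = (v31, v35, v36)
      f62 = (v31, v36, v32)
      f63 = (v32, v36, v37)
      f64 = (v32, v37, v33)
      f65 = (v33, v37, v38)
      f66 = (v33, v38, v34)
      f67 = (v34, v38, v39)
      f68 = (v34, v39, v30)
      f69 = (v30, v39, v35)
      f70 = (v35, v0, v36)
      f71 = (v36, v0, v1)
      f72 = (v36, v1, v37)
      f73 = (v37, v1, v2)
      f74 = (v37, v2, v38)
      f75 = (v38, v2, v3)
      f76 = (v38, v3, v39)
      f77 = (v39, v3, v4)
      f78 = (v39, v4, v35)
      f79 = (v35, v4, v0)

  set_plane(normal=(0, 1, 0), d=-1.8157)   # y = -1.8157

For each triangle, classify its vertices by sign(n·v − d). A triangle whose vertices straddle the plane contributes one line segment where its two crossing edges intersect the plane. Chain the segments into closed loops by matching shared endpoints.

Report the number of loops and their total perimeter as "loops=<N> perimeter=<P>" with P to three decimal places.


loops=1 perimeter=5.442

Straddling triangles (14 of 80):
  (v25,v30,v26) [+-+] → (-1.1933, -1.8157, 0)–(-0.648562, -1.8157, 0.310552)  len=0.6270
  (v26,v30,v31) [+--] → (-0.648562, -1.8157, 0.310552)–(-0.0924461, -1.8157, 0.6277)  len=0.6402
  (v26,v31,v27) [+-+] → (-0.0924461, -1.8157, 0.6277)–(-0.0283869, -1.8157, 0.619075)  len=0.0646
  (v27,v31,v32) [+-+] → (-0.0283869, -1.8157, 0.619075)–(0, -1.8157, 0.615255)  len=0.0286
  (v29,v33,v34) [++-] → (0, -1.8157, -0.615255)–(-0.0924461, -1.8157, -0.6277)  len=0.0933
  (v29,v34,v25) [+-+] → (-0.0924461, -1.8157, -0.6277)–(-0.283587, -1.8157, -0.51872)  len=0.2200
  (v25,v34,v30) [+--] → (-0.283587, -1.8157, -0.51872)–(-1.1933, -1.8157, 0)  len=1.0472
  (v30,v35,v31) [-+-] → (1.1933, -1.8157, 0)–(0.283587, -1.8157, 0.51872)  len=1.0472
  (v31,v35,v36) [-++] → (0.283587, -1.8157, 0.51872)–(0.0924461, -1.8157, 0.6277)  len=0.2200
  (v31,v36,v32) [-++] → (0.0924461, -1.8157, 0.6277)–(0, -1.8157, 0.615255)  len=0.0933
  (v33,v38,v34) [++-] → (0.0283869, -1.8157, -0.619075)–(0, -1.8157, -0.615255)  len=0.0286
  (v34,v38,v39) [-++] → (0.0283869, -1.8157, -0.619075)–(0.0924461, -1.8157, -0.6277)  len=0.0646
  (v34,v39,v30) [-+-] → (0.0924461, -1.8157, -0.6277)–(0.648562, -1.8157, -0.310552)  len=0.6402
  (v30,v39,v35) [-++] → (0.648562, -1.8157, -0.310552)–(1.1933, -1.8157, 0)  len=0.6270

Chained into 1 loop(s):
  loop 1: 14 segments, perimeter = 5.4421
Total perimeter = 5.442


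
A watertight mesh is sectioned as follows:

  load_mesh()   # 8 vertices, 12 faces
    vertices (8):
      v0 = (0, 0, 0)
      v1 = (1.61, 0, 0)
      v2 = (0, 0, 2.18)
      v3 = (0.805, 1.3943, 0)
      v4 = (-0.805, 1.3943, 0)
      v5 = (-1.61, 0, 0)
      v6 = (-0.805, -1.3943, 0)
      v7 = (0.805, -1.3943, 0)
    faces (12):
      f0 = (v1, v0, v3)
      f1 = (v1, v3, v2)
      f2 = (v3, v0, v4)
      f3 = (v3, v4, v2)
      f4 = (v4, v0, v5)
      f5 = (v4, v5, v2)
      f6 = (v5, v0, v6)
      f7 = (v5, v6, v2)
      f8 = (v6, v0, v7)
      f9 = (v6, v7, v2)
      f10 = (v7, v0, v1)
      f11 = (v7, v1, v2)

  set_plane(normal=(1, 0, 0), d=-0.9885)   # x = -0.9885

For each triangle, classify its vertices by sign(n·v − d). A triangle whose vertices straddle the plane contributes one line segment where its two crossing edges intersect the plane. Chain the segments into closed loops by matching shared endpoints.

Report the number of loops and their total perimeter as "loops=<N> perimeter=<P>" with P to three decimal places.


loops=1 perimeter=4.886

Straddling triangles (4 of 12):
  (v4,v0,v5) [++-] → (-0.9885, 0, 0)–(-0.9885, 1.07647, 0)  len=1.0765
  (v4,v5,v2) [+-+] → (-0.9885, 1.07647, 0)–(-0.9885, 0, 0.841534)  len=1.3664
  (v5,v0,v6) [-++] → (-0.9885, 0, 0)–(-0.9885, -1.07647, 0)  len=1.0765
  (v5,v6,v2) [-++] → (-0.9885, -1.07647, 0)–(-0.9885, 0, 0.841534)  len=1.3664

Chained into 1 loop(s):
  loop 1: 4 segments, perimeter = 4.8857
Total perimeter = 4.886


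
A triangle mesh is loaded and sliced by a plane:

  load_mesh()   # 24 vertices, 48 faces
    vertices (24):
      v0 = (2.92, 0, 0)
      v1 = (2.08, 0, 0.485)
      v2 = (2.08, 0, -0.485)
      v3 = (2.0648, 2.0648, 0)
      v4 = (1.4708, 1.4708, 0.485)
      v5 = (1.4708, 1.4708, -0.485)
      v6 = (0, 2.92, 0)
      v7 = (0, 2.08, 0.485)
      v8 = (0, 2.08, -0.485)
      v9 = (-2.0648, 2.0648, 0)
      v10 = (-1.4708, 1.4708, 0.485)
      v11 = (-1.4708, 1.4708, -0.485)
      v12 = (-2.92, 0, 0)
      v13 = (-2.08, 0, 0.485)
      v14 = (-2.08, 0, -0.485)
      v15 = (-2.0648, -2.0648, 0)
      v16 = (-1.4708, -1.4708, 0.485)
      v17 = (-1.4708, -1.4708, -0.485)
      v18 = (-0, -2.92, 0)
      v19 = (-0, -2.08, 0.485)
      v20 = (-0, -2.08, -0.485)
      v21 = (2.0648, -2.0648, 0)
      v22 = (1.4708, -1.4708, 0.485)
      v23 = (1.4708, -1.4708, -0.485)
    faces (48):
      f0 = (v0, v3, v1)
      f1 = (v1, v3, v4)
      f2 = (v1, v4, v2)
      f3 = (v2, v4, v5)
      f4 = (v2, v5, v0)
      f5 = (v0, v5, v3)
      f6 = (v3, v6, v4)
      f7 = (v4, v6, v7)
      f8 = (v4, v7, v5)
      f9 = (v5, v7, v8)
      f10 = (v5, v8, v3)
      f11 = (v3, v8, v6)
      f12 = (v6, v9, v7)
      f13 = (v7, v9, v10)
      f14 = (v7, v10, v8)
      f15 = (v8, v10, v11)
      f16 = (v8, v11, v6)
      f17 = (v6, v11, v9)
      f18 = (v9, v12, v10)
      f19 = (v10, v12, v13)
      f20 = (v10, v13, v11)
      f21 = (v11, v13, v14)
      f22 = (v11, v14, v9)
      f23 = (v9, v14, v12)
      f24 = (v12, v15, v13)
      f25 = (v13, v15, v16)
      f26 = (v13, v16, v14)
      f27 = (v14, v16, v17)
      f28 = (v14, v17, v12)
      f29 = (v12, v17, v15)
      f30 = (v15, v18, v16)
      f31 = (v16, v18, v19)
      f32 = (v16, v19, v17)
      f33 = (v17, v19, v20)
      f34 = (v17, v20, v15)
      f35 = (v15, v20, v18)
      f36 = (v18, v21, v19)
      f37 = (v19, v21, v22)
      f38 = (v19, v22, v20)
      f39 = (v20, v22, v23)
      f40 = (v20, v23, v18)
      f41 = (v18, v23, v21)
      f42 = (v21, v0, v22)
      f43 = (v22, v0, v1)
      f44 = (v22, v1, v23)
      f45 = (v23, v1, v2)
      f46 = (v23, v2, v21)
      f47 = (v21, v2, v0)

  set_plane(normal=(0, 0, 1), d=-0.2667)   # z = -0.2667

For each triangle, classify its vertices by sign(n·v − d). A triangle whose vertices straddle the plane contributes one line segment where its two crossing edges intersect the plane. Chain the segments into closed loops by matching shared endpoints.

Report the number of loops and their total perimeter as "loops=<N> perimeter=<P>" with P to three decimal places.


loops=2 perimeter=27.787

Straddling triangles (32 of 48):
  (v1,v4,v2) [++-] → (1.9429, 0.331006, -0.2667)–(2.08, 0, -0.2667)  len=0.3583
  (v2,v4,v5) [-+-] → (1.9429, 0.331006, -0.2667)–(1.4708, 1.4708, -0.2667)  len=1.2337
  (v2,v5,v0) [--+] → (2.12309, 0.808788, -0.2667)–(2.45809, 0, -0.2667)  len=0.8754
  (v0,v5,v3) [+-+] → (2.12309, 0.808788, -0.2667)–(1.73816, 1.73816, -0.2667)  len=1.0059
  (v4,v7,v5) [++-] → (1.13979, 1.6079, -0.2667)–(1.4708, 1.4708, -0.2667)  len=0.3583
  (v5,v7,v8) [-+-] → (1.13979, 1.6079, -0.2667)–(0, 2.08, -0.2667)  len=1.2337
  (v5,v8,v3) [--+] → (0.929373, 2.07316, -0.2667)–(1.73816, 1.73816, -0.2667)  len=0.8754
  (v3,v8,v6) [+-+] → (0.929373, 2.07316, -0.2667)–(0, 2.45809, -0.2667)  len=1.0059
  (v7,v10,v8) [++-] → (-0.331006, 1.9429, -0.2667)–(0, 2.08, -0.2667)  len=0.3583
  (v8,v10,v11) [-+-] → (-0.331006, 1.9429, -0.2667)–(-1.4708, 1.4708, -0.2667)  len=1.2337
  (v8,v11,v6) [--+] → (-0.808788, 2.12309, -0.2667)–(0, 2.45809, -0.2667)  len=0.8754
  (v6,v11,v9) [+-+] → (-0.808788, 2.12309, -0.2667)–(-1.73816, 1.73816, -0.2667)  len=1.0059
  (v10,v13,v11) [++-] → (-1.6079, 1.13979, -0.2667)–(-1.4708, 1.4708, -0.2667)  len=0.3583
  (v11,v13,v14) [-+-] → (-1.6079, 1.13979, -0.2667)–(-2.08, 0, -0.2667)  len=1.2337
  (v11,v14,v9) [--+] → (-2.07316, 0.929373, -0.2667)–(-1.73816, 1.73816, -0.2667)  len=0.8754
  (v9,v14,v12) [+-+] → (-2.07316, 0.929373, -0.2667)–(-2.45809, 0, -0.2667)  len=1.0059
  (v13,v16,v14) [++-] → (-1.9429, -0.331006, -0.2667)–(-2.08, 0, -0.2667)  len=0.3583
  (v14,v16,v17) [-+-] → (-1.9429, -0.331006, -0.2667)–(-1.4708, -1.4708, -0.2667)  len=1.2337
  (v14,v17,v12) [--+] → (-2.12309, -0.808788, -0.2667)–(-2.45809, 0, -0.2667)  len=0.8754
  (v12,v17,v15) [+-+] → (-2.12309, -0.808788, -0.2667)–(-1.73816, -1.73816, -0.2667)  len=1.0059
  (v16,v19,v17) [++-] → (-1.13979, -1.6079, -0.2667)–(-1.4708, -1.4708, -0.2667)  len=0.3583
  (v17,v19,v20) [-+-] → (-1.13979, -1.6079, -0.2667)–(0, -2.08, -0.2667)  len=1.2337
  (v17,v20,v15) [--+] → (-0.929373, -2.07316, -0.2667)–(-1.73816, -1.73816, -0.2667)  len=0.8754
  (v15,v20,v18) [+-+] → (-0.929373, -2.07316, -0.2667)–(0, -2.45809, -0.2667)  len=1.0059
  (v19,v22,v20) [++-] → (0.331006, -1.9429, -0.2667)–(0, -2.08, -0.2667)  len=0.3583
  (v20,v22,v23) [-+-] → (0.331006, -1.9429, -0.2667)–(1.4708, -1.4708, -0.2667)  len=1.2337
  (v20,v23,v18) [--+] → (0.808788, -2.12309, -0.2667)–(0, -2.45809, -0.2667)  len=0.8754
  (v18,v23,v21) [+-+] → (0.808788, -2.12309, -0.2667)–(1.73816, -1.73816, -0.2667)  len=1.0059
  (v22,v1,v23) [++-] → (1.6079, -1.13979, -0.2667)–(1.4708, -1.4708, -0.2667)  len=0.3583
  (v23,v1,v2) [-+-] → (1.6079, -1.13979, -0.2667)–(2.08, 0, -0.2667)  len=1.2337
  (v23,v2,v21) [--+] → (2.07316, -0.929373, -0.2667)–(1.73816, -1.73816, -0.2667)  len=0.8754
  (v21,v2,v0) [+-+] → (2.07316, -0.929373, -0.2667)–(2.45809, 0, -0.2667)  len=1.0059

Chained into 2 loop(s):
  loop 1: 16 segments, perimeter = 12.7358
  loop 2: 16 segments, perimeter = 15.0508
Total perimeter = 27.787


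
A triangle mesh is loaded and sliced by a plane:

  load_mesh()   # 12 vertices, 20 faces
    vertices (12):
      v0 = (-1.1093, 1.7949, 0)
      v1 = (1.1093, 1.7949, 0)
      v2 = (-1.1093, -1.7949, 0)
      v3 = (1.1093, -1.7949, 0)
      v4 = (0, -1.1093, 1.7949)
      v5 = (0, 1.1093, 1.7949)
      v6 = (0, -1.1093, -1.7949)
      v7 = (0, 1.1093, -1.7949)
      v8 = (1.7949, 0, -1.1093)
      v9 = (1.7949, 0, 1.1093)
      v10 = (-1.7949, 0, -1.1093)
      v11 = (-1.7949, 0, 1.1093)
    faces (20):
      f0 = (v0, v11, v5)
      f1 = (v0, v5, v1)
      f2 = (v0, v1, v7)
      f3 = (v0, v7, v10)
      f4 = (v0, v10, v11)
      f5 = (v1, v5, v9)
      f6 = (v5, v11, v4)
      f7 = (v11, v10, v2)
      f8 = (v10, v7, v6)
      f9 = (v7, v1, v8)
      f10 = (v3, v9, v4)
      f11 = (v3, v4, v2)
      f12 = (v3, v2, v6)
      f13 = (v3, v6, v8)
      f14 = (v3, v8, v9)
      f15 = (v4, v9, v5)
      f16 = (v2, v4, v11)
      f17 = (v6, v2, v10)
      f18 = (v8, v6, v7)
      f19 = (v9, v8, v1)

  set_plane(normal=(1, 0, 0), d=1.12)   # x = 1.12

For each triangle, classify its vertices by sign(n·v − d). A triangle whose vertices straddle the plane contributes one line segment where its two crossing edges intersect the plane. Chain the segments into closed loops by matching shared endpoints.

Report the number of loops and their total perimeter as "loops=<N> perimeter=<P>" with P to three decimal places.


loops=1 perimeter=9.373

Straddling triangles (8 of 20):
  (v1,v5,v9) [--+] → (1.12, 0.417108, 1.36709)–(1.12, 1.76689, 0.0173126)  len=1.9089
  (v7,v1,v8) [--+] → (1.12, 1.76689, -0.0173126)–(1.12, 0.417108, -1.36709)  len=1.9089
  (v3,v9,v4) [-+-] → (1.12, -1.76689, 0.0173126)–(1.12, -0.417108, 1.36709)  len=1.9089
  (v3,v6,v8) [--+] → (1.12, -0.417108, -1.36709)–(1.12, -1.76689, -0.0173126)  len=1.9089
  (v3,v8,v9) [-++] → (1.12, -1.76689, -0.0173126)–(1.12, -1.76689, 0.0173126)  len=0.0346
  (v4,v9,v5) [-+-] → (1.12, -0.417108, 1.36709)–(1.12, 0.417108, 1.36709)  len=0.8342
  (v8,v6,v7) [+--] → (1.12, -0.417108, -1.36709)–(1.12, 0.417108, -1.36709)  len=0.8342
  (v9,v8,v1) [++-] → (1.12, 1.76689, -0.0173126)–(1.12, 1.76689, 0.0173126)  len=0.0346

Chained into 1 loop(s):
  loop 1: 8 segments, perimeter = 9.3732
Total perimeter = 9.373


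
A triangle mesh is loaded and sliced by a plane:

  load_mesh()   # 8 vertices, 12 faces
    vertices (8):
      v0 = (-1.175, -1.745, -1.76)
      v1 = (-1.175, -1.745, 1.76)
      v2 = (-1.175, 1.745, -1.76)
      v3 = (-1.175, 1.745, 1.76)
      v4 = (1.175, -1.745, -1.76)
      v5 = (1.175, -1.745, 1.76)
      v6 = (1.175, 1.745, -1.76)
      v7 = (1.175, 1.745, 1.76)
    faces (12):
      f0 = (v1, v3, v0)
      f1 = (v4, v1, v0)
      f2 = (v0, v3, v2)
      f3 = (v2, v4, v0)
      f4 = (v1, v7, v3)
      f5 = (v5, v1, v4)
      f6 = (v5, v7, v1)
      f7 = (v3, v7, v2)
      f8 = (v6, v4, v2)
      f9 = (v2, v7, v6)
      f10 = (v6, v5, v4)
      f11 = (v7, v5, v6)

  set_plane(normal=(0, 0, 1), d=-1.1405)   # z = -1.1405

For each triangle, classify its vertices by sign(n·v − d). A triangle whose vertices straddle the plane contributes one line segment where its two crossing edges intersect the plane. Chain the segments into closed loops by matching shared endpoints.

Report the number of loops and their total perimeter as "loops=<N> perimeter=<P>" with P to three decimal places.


Straddling triangles (8 of 12):
  (v1,v3,v0) [++-] → (-1.175, -1.13078, -1.1405)–(-1.175, -1.745, -1.1405)  len=0.6142
  (v4,v1,v0) [-+-] → (0.761413, -1.745, -1.1405)–(-1.175, -1.745, -1.1405)  len=1.9364
  (v0,v3,v2) [-+-] → (-1.175, -1.13078, -1.1405)–(-1.175, 1.745, -1.1405)  len=2.8758
  (v5,v1,v4) [++-] → (0.761413, -1.745, -1.1405)–(1.175, -1.745, -1.1405)  len=0.4136
  (v3,v7,v2) [++-] → (-0.761413, 1.745, -1.1405)–(-1.175, 1.745, -1.1405)  len=0.4136
  (v2,v7,v6) [-+-] → (-0.761413, 1.745, -1.1405)–(1.175, 1.745, -1.1405)  len=1.9364
  (v6,v5,v4) [-+-] → (1.175, 1.13078, -1.1405)–(1.175, -1.745, -1.1405)  len=2.8758
  (v7,v5,v6) [++-] → (1.175, 1.13078, -1.1405)–(1.175, 1.745, -1.1405)  len=0.6142

Chained into 1 loop(s):
  loop 1: 8 segments, perimeter = 11.6800
Total perimeter = 11.680

loops=1 perimeter=11.680


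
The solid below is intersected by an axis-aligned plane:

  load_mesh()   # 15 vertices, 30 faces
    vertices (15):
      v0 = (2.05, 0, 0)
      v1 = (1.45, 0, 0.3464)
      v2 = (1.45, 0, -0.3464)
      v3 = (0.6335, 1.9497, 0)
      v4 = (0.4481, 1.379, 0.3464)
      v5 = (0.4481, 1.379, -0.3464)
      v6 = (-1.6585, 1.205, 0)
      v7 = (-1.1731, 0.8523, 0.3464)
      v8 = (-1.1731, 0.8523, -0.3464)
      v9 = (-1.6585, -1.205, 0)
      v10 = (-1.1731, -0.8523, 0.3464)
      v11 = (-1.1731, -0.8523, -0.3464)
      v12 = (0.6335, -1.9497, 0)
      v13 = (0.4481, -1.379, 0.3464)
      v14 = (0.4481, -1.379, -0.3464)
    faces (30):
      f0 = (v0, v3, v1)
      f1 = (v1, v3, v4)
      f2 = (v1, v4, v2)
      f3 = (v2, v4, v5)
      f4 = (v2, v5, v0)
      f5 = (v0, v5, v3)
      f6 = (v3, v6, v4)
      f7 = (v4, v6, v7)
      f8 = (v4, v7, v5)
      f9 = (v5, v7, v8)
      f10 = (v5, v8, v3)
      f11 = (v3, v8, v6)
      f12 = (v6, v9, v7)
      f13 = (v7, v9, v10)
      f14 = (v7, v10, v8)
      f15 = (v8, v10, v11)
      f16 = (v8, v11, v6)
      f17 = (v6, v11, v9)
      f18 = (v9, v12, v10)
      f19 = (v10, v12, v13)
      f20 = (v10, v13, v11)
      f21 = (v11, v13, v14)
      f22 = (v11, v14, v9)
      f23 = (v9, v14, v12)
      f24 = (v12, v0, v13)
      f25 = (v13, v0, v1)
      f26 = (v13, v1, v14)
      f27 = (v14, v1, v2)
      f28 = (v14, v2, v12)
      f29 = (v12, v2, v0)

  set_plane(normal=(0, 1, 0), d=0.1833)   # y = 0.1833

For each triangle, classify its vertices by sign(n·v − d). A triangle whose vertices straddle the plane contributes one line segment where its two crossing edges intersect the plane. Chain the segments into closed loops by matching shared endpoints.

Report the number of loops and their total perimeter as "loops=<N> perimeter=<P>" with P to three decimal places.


Straddling triangles (12 of 30):
  (v0,v3,v1) [-+-] → (1.91683, 0.1833, 0)–(1.37324, 0.1833, 0.313833)  len=0.6277
  (v1,v3,v4) [-++] → (1.37324, 0.1833, 0.313833)–(1.31683, 0.1833, 0.3464)  len=0.0651
  (v1,v4,v2) [-+-] → (1.31683, 0.1833, 0.3464)–(1.31683, 0.1833, -0.254311)  len=0.6007
  (v2,v4,v5) [-++] → (1.31683, 0.1833, -0.254311)–(1.31683, 0.1833, -0.3464)  len=0.0921
  (v2,v5,v0) [-+-] → (1.31683, 0.1833, -0.3464)–(1.83707, 0.1833, -0.0460443)  len=0.6007
  (v0,v5,v3) [-++] → (1.83707, 0.1833, -0.0460443)–(1.91683, 0.1833, 0)  len=0.0921
  (v6,v9,v7) [+-+] → (-1.6585, 0.1833, 0)–(-1.33094, 0.1833, 0.233756)  len=0.4024
  (v7,v9,v10) [+--] → (-1.33094, 0.1833, 0.233756)–(-1.1731, 0.1833, 0.3464)  len=0.1939
  (v7,v10,v8) [+-+] → (-1.1731, 0.1833, 0.3464)–(-1.1731, 0.1833, -0.0744986)  len=0.4209
  (v8,v10,v11) [+--] → (-1.1731, 0.1833, -0.0744986)–(-1.1731, 0.1833, -0.3464)  len=0.2719
  (v8,v11,v6) [+-+] → (-1.1731, 0.1833, -0.3464)–(-1.41744, 0.1833, -0.17203)  len=0.3002
  (v6,v11,v9) [+--] → (-1.41744, 0.1833, -0.17203)–(-1.6585, 0.1833, 0)  len=0.2961

Chained into 2 loop(s):
  loop 1: 6 segments, perimeter = 2.0784
  loop 2: 6 segments, perimeter = 1.8855
Total perimeter = 3.964

loops=2 perimeter=3.964


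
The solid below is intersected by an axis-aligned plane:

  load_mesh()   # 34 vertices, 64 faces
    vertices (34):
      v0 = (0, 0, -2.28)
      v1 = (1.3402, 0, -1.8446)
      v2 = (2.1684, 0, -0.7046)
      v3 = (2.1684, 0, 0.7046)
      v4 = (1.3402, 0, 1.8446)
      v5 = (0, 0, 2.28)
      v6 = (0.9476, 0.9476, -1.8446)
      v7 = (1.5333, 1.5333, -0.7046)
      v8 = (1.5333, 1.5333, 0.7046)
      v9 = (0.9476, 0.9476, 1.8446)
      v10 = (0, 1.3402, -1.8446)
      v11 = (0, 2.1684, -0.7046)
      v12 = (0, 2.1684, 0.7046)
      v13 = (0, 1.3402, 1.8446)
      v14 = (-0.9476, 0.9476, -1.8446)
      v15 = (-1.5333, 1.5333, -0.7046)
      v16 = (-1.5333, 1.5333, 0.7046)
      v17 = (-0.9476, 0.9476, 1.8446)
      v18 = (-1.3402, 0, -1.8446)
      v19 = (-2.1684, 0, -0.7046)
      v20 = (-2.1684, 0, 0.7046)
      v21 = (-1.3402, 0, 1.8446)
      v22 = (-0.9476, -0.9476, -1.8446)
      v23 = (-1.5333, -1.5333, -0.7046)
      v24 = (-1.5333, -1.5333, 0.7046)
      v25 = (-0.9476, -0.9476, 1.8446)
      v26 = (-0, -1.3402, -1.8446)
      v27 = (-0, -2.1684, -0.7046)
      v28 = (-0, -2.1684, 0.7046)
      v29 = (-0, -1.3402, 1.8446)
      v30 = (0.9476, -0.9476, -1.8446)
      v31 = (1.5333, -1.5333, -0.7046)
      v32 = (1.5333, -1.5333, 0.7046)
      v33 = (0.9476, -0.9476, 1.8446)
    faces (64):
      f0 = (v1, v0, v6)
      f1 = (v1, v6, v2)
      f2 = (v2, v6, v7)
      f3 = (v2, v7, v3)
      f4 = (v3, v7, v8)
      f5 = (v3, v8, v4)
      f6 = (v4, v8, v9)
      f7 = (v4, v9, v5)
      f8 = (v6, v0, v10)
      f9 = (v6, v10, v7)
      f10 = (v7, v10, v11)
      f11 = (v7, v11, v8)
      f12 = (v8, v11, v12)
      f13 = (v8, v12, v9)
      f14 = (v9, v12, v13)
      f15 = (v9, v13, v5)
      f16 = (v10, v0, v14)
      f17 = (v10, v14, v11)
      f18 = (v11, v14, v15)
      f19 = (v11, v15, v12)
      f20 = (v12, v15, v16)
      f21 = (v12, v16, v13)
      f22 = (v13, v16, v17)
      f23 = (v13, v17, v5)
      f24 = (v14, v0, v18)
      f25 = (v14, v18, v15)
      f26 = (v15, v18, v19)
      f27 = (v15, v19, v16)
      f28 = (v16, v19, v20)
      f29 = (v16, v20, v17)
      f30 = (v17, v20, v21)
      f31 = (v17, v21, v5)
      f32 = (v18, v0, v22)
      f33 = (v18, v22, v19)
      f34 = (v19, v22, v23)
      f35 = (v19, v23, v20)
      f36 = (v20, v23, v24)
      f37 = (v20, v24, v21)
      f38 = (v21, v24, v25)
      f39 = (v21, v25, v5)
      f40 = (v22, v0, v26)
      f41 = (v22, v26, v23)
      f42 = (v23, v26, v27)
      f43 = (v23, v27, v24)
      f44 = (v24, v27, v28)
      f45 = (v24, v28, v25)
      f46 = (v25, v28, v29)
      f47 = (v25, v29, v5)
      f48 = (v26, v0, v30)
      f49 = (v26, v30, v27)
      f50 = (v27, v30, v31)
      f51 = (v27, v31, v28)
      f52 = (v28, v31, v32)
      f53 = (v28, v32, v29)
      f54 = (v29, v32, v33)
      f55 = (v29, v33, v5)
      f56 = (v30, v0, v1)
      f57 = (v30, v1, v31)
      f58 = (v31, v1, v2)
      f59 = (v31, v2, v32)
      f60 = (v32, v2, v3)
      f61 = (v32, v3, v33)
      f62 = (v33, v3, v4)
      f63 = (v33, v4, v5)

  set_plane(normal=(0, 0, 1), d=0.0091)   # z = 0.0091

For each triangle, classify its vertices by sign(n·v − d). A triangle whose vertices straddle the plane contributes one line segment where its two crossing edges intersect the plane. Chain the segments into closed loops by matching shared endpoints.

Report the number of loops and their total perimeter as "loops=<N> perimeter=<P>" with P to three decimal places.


Straddling triangles (16 of 64):
  (v2,v7,v3) [--+] → (1.85495, 0.756749, 0.0091)–(2.1684, 0, 0.0091)  len=0.8191
  (v3,v7,v8) [+-+] → (1.85495, 0.756749, 0.0091)–(1.5333, 1.5333, 0.0091)  len=0.8405
  (v7,v11,v8) [--+] → (0.776551, 1.84675, 0.0091)–(1.5333, 1.5333, 0.0091)  len=0.8191
  (v8,v11,v12) [+-+] → (0.776551, 1.84675, 0.0091)–(0, 2.1684, 0.0091)  len=0.8405
  (v11,v15,v12) [--+] → (-0.756749, 1.85495, 0.0091)–(0, 2.1684, 0.0091)  len=0.8191
  (v12,v15,v16) [+-+] → (-0.756749, 1.85495, 0.0091)–(-1.5333, 1.5333, 0.0091)  len=0.8405
  (v15,v19,v16) [--+] → (-1.84675, 0.776551, 0.0091)–(-1.5333, 1.5333, 0.0091)  len=0.8191
  (v16,v19,v20) [+-+] → (-1.84675, 0.776551, 0.0091)–(-2.1684, 0, 0.0091)  len=0.8405
  (v19,v23,v20) [--+] → (-1.85495, -0.756749, 0.0091)–(-2.1684, 0, 0.0091)  len=0.8191
  (v20,v23,v24) [+-+] → (-1.85495, -0.756749, 0.0091)–(-1.5333, -1.5333, 0.0091)  len=0.8405
  (v23,v27,v24) [--+] → (-0.776551, -1.84675, 0.0091)–(-1.5333, -1.5333, 0.0091)  len=0.8191
  (v24,v27,v28) [+-+] → (-0.776551, -1.84675, 0.0091)–(0, -2.1684, 0.0091)  len=0.8405
  (v27,v31,v28) [--+] → (0.756749, -1.85495, 0.0091)–(0, -2.1684, 0.0091)  len=0.8191
  (v28,v31,v32) [+-+] → (0.756749, -1.85495, 0.0091)–(1.5333, -1.5333, 0.0091)  len=0.8405
  (v31,v2,v32) [--+] → (1.84675, -0.776551, 0.0091)–(1.5333, -1.5333, 0.0091)  len=0.8191
  (v32,v2,v3) [+-+] → (1.84675, -0.776551, 0.0091)–(2.1684, 0, 0.0091)  len=0.8405

Chained into 1 loop(s):
  loop 1: 16 segments, perimeter = 13.2770
Total perimeter = 13.277

loops=1 perimeter=13.277


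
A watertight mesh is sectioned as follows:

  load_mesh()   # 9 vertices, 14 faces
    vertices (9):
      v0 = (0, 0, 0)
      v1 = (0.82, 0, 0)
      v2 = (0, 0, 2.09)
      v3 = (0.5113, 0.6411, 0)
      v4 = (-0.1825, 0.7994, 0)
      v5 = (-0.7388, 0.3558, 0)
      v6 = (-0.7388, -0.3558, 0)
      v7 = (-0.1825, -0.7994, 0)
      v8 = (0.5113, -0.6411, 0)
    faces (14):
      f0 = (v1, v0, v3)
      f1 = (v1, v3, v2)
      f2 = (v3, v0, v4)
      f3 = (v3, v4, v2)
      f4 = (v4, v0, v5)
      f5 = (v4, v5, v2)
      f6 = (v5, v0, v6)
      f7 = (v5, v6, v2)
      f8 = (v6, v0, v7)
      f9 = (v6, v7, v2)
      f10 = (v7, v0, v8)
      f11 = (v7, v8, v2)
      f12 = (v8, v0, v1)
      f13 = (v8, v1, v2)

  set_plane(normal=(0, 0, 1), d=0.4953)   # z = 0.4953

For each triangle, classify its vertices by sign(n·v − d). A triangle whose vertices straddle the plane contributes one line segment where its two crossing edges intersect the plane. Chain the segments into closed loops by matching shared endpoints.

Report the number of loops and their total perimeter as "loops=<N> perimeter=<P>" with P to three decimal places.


Straddling triangles (7 of 14):
  (v1,v3,v2) [--+] → (0.390129, 0.489169, 0.4953)–(0.625672, 0, 0.4953)  len=0.5429
  (v3,v4,v2) [--+] → (-0.13925, 0.609954, 0.4953)–(0.390129, 0.489169, 0.4953)  len=0.5430
  (v4,v5,v2) [--+] → (-0.563715, 0.271481, 0.4953)–(-0.13925, 0.609954, 0.4953)  len=0.5429
  (v5,v6,v2) [--+] → (-0.563715, -0.271481, 0.4953)–(-0.563715, 0.271481, 0.4953)  len=0.5430
  (v6,v7,v2) [--+] → (-0.13925, -0.609954, 0.4953)–(-0.563715, -0.271481, 0.4953)  len=0.5429
  (v7,v8,v2) [--+] → (0.390129, -0.489169, 0.4953)–(-0.13925, -0.609954, 0.4953)  len=0.5430
  (v8,v1,v2) [--+] → (0.625672, 0, 0.4953)–(0.390129, -0.489169, 0.4953)  len=0.5429

Chained into 1 loop(s):
  loop 1: 7 segments, perimeter = 3.8006
Total perimeter = 3.801

loops=1 perimeter=3.801


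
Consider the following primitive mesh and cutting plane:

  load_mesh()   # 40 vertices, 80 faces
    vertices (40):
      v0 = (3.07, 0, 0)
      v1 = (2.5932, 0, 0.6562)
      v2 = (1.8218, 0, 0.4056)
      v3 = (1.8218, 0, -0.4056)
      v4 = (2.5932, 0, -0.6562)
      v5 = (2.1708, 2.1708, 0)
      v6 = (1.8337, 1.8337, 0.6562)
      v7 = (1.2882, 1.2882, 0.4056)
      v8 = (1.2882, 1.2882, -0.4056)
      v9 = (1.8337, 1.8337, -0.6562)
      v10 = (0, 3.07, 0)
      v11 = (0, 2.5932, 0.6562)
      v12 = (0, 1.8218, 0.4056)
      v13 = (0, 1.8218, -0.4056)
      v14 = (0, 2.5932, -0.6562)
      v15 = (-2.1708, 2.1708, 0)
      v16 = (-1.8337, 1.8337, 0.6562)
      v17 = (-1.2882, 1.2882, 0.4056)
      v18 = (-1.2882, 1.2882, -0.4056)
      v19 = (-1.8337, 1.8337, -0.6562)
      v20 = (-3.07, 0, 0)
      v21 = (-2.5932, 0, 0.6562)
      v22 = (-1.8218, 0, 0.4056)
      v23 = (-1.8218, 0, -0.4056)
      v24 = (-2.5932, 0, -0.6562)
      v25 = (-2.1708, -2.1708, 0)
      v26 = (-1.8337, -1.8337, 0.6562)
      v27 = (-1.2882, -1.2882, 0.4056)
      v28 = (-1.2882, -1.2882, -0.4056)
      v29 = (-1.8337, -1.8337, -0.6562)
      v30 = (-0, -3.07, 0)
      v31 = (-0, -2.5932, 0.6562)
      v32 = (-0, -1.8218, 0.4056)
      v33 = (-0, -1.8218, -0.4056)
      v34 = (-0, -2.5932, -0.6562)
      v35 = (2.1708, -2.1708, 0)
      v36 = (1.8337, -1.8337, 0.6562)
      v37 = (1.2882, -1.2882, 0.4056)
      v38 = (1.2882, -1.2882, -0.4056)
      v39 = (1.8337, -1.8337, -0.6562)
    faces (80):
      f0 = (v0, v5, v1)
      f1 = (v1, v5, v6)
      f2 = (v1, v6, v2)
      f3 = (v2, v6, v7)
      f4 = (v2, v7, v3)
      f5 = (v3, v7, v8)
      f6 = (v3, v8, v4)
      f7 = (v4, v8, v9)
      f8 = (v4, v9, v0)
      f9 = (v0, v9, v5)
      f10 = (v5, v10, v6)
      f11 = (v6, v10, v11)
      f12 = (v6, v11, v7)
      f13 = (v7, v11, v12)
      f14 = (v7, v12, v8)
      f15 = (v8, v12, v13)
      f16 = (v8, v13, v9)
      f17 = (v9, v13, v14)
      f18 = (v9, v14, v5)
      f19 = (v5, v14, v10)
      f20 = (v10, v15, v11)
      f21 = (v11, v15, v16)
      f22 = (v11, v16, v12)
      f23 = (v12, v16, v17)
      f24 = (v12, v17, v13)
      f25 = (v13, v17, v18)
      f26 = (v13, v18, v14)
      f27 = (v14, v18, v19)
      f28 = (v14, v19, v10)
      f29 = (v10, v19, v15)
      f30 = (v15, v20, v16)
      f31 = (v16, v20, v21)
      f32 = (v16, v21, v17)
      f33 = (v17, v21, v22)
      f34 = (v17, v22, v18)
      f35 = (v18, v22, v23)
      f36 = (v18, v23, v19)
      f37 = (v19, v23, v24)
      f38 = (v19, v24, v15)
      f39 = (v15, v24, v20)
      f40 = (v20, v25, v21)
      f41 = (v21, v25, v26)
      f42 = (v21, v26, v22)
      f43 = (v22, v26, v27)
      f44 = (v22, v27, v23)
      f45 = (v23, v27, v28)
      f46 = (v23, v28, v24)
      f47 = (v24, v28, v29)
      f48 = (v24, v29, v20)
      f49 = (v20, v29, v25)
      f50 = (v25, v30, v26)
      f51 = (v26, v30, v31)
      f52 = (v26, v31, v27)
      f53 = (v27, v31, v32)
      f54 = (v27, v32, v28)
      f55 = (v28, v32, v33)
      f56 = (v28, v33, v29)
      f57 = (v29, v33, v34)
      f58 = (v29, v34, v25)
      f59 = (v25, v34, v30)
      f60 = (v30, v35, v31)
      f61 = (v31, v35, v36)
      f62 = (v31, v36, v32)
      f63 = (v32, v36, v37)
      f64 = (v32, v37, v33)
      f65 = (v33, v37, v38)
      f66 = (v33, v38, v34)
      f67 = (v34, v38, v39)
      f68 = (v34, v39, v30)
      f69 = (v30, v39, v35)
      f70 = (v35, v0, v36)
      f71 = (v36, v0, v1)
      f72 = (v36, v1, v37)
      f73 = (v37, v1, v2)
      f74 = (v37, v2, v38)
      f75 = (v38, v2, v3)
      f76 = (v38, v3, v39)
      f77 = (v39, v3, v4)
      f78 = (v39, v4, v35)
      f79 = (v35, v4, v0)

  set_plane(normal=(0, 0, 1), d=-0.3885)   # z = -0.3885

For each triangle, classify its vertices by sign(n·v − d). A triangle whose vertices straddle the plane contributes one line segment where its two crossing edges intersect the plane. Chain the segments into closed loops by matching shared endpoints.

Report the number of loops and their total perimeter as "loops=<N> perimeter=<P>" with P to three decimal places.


loops=2 perimeter=28.224

Straddling triangles (32 of 80):
  (v2,v7,v3) [++-] → (1.81055, 0.0271551, -0.3885)–(1.8218, 0, -0.3885)  len=0.0294
  (v3,v7,v8) [-+-] → (1.81055, 0.0271551, -0.3885)–(1.2882, 1.2882, -0.3885)  len=1.3649
  (v4,v9,v0) [--+] → (2.33805, 1.08563, -0.3885)–(2.78771, 0, -0.3885)  len=1.1751
  (v0,v9,v5) [+-+] → (2.33805, 1.08563, -0.3885)–(1.97122, 1.97122, -0.3885)  len=0.9586
  (v7,v12,v8) [++-] → (1.26104, 1.29945, -0.3885)–(1.2882, 1.2882, -0.3885)  len=0.0294
  (v8,v12,v13) [-+-] → (1.26104, 1.29945, -0.3885)–(0, 1.8218, -0.3885)  len=1.3649
  (v9,v14,v5) [--+] → (0.885588, 2.42088, -0.3885)–(1.97122, 1.97122, -0.3885)  len=1.1751
  (v5,v14,v10) [+-+] → (0.885588, 2.42088, -0.3885)–(0, 2.78771, -0.3885)  len=0.9586
  (v12,v17,v13) [++-] → (-0.0271551, 1.81055, -0.3885)–(0, 1.8218, -0.3885)  len=0.0294
  (v13,v17,v18) [-+-] → (-0.0271551, 1.81055, -0.3885)–(-1.2882, 1.2882, -0.3885)  len=1.3649
  (v14,v19,v10) [--+] → (-1.08563, 2.33805, -0.3885)–(0, 2.78771, -0.3885)  len=1.1751
  (v10,v19,v15) [+-+] → (-1.08563, 2.33805, -0.3885)–(-1.97122, 1.97122, -0.3885)  len=0.9586
  (v17,v22,v18) [++-] → (-1.29945, 1.26104, -0.3885)–(-1.2882, 1.2882, -0.3885)  len=0.0294
  (v18,v22,v23) [-+-] → (-1.29945, 1.26104, -0.3885)–(-1.8218, 0, -0.3885)  len=1.3649
  (v19,v24,v15) [--+] → (-2.42088, 0.885588, -0.3885)–(-1.97122, 1.97122, -0.3885)  len=1.1751
  (v15,v24,v20) [+-+] → (-2.42088, 0.885588, -0.3885)–(-2.78771, 0, -0.3885)  len=0.9586
  (v22,v27,v23) [++-] → (-1.81055, -0.0271551, -0.3885)–(-1.8218, 0, -0.3885)  len=0.0294
  (v23,v27,v28) [-+-] → (-1.81055, -0.0271551, -0.3885)–(-1.2882, -1.2882, -0.3885)  len=1.3649
  (v24,v29,v20) [--+] → (-2.33805, -1.08563, -0.3885)–(-2.78771, 0, -0.3885)  len=1.1751
  (v20,v29,v25) [+-+] → (-2.33805, -1.08563, -0.3885)–(-1.97122, -1.97122, -0.3885)  len=0.9586
  (v27,v32,v28) [++-] → (-1.26104, -1.29945, -0.3885)–(-1.2882, -1.2882, -0.3885)  len=0.0294
  (v28,v32,v33) [-+-] → (-1.26104, -1.29945, -0.3885)–(0, -1.8218, -0.3885)  len=1.3649
  (v29,v34,v25) [--+] → (-0.885588, -2.42088, -0.3885)–(-1.97122, -1.97122, -0.3885)  len=1.1751
  (v25,v34,v30) [+-+] → (-0.885588, -2.42088, -0.3885)–(0, -2.78771, -0.3885)  len=0.9586
  (v32,v37,v33) [++-] → (0.0271551, -1.81055, -0.3885)–(0, -1.8218, -0.3885)  len=0.0294
  (v33,v37,v38) [-+-] → (0.0271551, -1.81055, -0.3885)–(1.2882, -1.2882, -0.3885)  len=1.3649
  (v34,v39,v30) [--+] → (1.08563, -2.33805, -0.3885)–(0, -2.78771, -0.3885)  len=1.1751
  (v30,v39,v35) [+-+] → (1.08563, -2.33805, -0.3885)–(1.97122, -1.97122, -0.3885)  len=0.9586
  (v37,v2,v38) [++-] → (1.29945, -1.26104, -0.3885)–(1.2882, -1.2882, -0.3885)  len=0.0294
  (v38,v2,v3) [-+-] → (1.29945, -1.26104, -0.3885)–(1.8218, 0, -0.3885)  len=1.3649
  (v39,v4,v35) [--+] → (2.42088, -0.885588, -0.3885)–(1.97122, -1.97122, -0.3885)  len=1.1751
  (v35,v4,v0) [+-+] → (2.42088, -0.885588, -0.3885)–(2.78771, 0, -0.3885)  len=0.9586

Chained into 2 loop(s):
  loop 1: 16 segments, perimeter = 11.1547
  loop 2: 16 segments, perimeter = 17.0690
Total perimeter = 28.224


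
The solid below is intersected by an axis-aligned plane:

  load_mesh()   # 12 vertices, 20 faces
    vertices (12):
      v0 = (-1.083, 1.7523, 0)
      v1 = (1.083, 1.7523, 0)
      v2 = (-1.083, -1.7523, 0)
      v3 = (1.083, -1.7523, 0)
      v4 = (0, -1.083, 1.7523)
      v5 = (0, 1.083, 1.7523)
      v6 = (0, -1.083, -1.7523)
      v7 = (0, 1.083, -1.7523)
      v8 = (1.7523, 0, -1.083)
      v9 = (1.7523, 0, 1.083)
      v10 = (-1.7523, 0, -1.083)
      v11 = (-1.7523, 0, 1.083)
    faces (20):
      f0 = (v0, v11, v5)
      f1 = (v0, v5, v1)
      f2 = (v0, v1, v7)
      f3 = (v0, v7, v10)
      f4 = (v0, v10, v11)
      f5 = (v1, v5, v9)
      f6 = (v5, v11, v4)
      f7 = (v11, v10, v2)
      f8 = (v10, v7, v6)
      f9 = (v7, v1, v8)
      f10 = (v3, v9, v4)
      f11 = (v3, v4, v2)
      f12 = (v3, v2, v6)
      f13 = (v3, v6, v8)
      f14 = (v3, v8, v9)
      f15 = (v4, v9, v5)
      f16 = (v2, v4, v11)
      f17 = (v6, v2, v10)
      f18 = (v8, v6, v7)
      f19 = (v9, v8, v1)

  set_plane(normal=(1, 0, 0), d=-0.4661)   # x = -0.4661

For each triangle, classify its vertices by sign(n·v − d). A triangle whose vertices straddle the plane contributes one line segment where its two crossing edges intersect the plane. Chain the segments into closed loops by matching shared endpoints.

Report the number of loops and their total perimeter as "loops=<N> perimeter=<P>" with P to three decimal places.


loops=1 perimeter=10.713

Straddling triangles (10 of 20):
  (v0,v11,v5) [--+] → (-0.4661, 0.794929, 1.57427)–(-0.4661, 1.37105, 0.998148)  len=0.8148
  (v0,v5,v1) [-++] → (-0.4661, 1.37105, 0.998148)–(-0.4661, 1.7523, 0)  len=1.0685
  (v0,v1,v7) [-++] → (-0.4661, 1.7523, 0)–(-0.4661, 1.37105, -0.998148)  len=1.0685
  (v0,v7,v10) [-+-] → (-0.4661, 1.37105, -0.998148)–(-0.4661, 0.794929, -1.57427)  len=0.8148
  (v5,v11,v4) [+-+] → (-0.4661, 0.794929, 1.57427)–(-0.4661, -0.794929, 1.57427)  len=1.5899
  (v10,v7,v6) [-++] → (-0.4661, 0.794929, -1.57427)–(-0.4661, -0.794929, -1.57427)  len=1.5899
  (v3,v4,v2) [++-] → (-0.4661, -1.37105, 0.998148)–(-0.4661, -1.7523, 0)  len=1.0685
  (v3,v2,v6) [+-+] → (-0.4661, -1.7523, 0)–(-0.4661, -1.37105, -0.998148)  len=1.0685
  (v2,v4,v11) [-+-] → (-0.4661, -1.37105, 0.998148)–(-0.4661, -0.794929, 1.57427)  len=0.8148
  (v6,v2,v10) [+--] → (-0.4661, -1.37105, -0.998148)–(-0.4661, -0.794929, -1.57427)  len=0.8148

Chained into 1 loop(s):
  loop 1: 10 segments, perimeter = 10.7127
Total perimeter = 10.713


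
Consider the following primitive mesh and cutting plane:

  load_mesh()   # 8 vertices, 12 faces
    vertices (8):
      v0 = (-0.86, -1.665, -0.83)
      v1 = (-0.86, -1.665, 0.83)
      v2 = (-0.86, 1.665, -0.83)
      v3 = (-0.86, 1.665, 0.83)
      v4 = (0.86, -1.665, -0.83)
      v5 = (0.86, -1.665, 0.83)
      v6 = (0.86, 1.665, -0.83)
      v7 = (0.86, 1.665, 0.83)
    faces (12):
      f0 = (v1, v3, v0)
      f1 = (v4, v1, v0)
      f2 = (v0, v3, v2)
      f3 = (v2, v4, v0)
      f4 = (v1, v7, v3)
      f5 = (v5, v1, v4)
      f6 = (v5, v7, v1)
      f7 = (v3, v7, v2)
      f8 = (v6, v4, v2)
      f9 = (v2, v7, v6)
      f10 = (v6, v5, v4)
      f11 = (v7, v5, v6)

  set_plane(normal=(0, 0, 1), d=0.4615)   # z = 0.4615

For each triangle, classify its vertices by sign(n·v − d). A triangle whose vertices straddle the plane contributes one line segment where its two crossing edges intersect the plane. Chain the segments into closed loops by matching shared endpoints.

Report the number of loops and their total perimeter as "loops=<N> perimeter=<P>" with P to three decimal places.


loops=1 perimeter=10.100

Straddling triangles (8 of 12):
  (v1,v3,v0) [++-] → (-0.86, 0.92578, 0.4615)–(-0.86, -1.665, 0.4615)  len=2.5908
  (v4,v1,v0) [-+-] → (-0.478181, -1.665, 0.4615)–(-0.86, -1.665, 0.4615)  len=0.3818
  (v0,v3,v2) [-+-] → (-0.86, 0.92578, 0.4615)–(-0.86, 1.665, 0.4615)  len=0.7392
  (v5,v1,v4) [++-] → (-0.478181, -1.665, 0.4615)–(0.86, -1.665, 0.4615)  len=1.3382
  (v3,v7,v2) [++-] → (0.478181, 1.665, 0.4615)–(-0.86, 1.665, 0.4615)  len=1.3382
  (v2,v7,v6) [-+-] → (0.478181, 1.665, 0.4615)–(0.86, 1.665, 0.4615)  len=0.3818
  (v6,v5,v4) [-+-] → (0.86, -0.92578, 0.4615)–(0.86, -1.665, 0.4615)  len=0.7392
  (v7,v5,v6) [++-] → (0.86, -0.92578, 0.4615)–(0.86, 1.665, 0.4615)  len=2.5908

Chained into 1 loop(s):
  loop 1: 8 segments, perimeter = 10.1000
Total perimeter = 10.100


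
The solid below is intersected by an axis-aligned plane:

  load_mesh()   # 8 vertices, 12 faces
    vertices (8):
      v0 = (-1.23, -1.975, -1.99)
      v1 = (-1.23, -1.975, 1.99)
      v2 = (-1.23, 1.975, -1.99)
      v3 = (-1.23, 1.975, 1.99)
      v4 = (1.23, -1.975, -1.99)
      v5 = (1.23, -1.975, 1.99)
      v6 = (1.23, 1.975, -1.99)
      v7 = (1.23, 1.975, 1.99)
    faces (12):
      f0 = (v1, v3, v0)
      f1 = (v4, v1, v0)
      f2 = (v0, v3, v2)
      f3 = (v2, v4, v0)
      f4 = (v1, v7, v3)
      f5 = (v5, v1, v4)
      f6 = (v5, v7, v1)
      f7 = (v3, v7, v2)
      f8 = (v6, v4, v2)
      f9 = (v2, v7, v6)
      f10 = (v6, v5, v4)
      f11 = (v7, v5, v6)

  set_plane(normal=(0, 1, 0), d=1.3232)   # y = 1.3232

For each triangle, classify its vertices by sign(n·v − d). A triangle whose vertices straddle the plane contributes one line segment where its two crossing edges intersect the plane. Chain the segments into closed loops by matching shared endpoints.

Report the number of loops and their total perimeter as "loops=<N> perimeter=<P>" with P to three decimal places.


Straddling triangles (8 of 12):
  (v1,v3,v0) [-+-] → (-1.23, 1.3232, 1.99)–(-1.23, 1.3232, 1.33325)  len=0.6568
  (v0,v3,v2) [-++] → (-1.23, 1.3232, 1.33325)–(-1.23, 1.3232, -1.99)  len=3.3232
  (v2,v4,v0) [+--] → (-0.824069, 1.3232, -1.99)–(-1.23, 1.3232, -1.99)  len=0.4059
  (v1,v7,v3) [-++] → (0.824069, 1.3232, 1.99)–(-1.23, 1.3232, 1.99)  len=2.0541
  (v5,v7,v1) [-+-] → (1.23, 1.3232, 1.99)–(0.824069, 1.3232, 1.99)  len=0.4059
  (v6,v4,v2) [+-+] → (1.23, 1.3232, -1.99)–(-0.824069, 1.3232, -1.99)  len=2.0541
  (v6,v5,v4) [+--] → (1.23, 1.3232, -1.33325)–(1.23, 1.3232, -1.99)  len=0.6568
  (v7,v5,v6) [+-+] → (1.23, 1.3232, 1.99)–(1.23, 1.3232, -1.33325)  len=3.3232

Chained into 1 loop(s):
  loop 1: 8 segments, perimeter = 12.8800
Total perimeter = 12.880

loops=1 perimeter=12.880
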